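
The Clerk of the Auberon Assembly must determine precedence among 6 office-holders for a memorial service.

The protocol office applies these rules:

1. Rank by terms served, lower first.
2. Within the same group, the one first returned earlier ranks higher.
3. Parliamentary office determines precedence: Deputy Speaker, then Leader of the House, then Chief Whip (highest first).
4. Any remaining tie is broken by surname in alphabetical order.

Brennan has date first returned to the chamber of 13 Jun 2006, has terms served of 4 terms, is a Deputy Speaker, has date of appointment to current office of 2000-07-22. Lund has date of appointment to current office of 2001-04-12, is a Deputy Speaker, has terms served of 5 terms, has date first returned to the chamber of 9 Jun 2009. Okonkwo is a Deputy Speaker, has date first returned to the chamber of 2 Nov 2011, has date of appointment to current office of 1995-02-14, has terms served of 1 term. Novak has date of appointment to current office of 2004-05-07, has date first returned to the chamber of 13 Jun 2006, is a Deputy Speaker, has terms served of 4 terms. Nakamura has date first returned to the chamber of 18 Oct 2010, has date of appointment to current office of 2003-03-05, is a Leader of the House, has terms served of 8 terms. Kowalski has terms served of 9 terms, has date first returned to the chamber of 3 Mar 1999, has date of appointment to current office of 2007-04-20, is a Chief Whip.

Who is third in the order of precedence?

Novak

By terms served (lower first): Okonkwo (1 term); then Brennan and Novak (both 4 terms); then Lund (5 terms); then Nakamura (8 terms); then Kowalski (9 terms).
Brennan and Novak both have date first returned to the chamber 13 Jun 2006, so the next rule applies.
Brennan and Novak are each Deputy Speaker, so the next rule applies.
Among Brennan and Novak, alphabetically by surname: Brennan before Novak.
Order: Okonkwo, Brennan, Novak, Lund, Nakamura, Kowalski.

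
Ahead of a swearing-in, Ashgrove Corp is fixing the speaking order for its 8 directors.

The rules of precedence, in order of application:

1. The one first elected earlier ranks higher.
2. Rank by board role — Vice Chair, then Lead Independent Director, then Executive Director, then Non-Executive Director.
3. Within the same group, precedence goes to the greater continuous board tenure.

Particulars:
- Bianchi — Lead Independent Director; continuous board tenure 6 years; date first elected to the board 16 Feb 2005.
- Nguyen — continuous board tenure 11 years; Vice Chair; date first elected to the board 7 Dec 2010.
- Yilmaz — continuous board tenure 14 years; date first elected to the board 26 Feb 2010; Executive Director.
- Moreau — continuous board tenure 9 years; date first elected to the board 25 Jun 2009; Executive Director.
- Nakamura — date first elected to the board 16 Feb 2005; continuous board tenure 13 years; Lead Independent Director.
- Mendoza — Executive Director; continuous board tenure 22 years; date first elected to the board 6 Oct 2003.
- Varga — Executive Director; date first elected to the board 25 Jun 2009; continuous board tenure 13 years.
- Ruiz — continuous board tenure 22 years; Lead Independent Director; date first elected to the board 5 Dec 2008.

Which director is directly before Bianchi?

Nakamura

By date first elected to the board (earlier first): Mendoza (6 Oct 2003); then Nakamura and Bianchi (both 16 Feb 2005); then Ruiz (5 Dec 2008); then Varga and Moreau (both 25 Jun 2009); then Yilmaz (26 Feb 2010); then Nguyen (7 Dec 2010).
Nakamura and Bianchi are each Lead Independent Director, so the next rule applies.
Among Nakamura and Bianchi, by continuous board tenure (higher first): Nakamura (13 years) before Bianchi (6 years).
Varga and Moreau are each Executive Director, so the next rule applies.
Among Varga and Moreau, by continuous board tenure (higher first): Varga (13 years) before Moreau (9 years).
Order: Mendoza, Nakamura, Bianchi, Ruiz, Varga, Moreau, Yilmaz, Nguyen.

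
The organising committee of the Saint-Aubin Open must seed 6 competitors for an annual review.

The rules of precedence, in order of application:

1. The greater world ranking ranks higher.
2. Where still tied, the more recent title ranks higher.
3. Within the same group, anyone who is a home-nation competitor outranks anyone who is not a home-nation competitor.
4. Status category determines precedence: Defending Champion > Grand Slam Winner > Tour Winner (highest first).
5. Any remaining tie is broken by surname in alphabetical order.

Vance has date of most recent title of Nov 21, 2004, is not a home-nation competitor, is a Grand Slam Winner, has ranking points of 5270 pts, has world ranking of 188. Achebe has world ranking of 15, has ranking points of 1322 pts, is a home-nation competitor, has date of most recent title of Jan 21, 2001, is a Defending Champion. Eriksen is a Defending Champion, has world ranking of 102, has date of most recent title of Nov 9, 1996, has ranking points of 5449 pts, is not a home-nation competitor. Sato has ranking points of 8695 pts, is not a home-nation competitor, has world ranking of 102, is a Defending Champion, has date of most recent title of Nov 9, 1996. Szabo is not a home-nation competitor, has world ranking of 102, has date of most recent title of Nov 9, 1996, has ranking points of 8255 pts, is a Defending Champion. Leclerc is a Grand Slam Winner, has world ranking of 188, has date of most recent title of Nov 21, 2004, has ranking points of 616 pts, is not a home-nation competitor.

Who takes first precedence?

By world ranking (higher first): Leclerc and Vance (both 188); then Eriksen, Sato and Szabo (each 102); then Achebe (15).
Leclerc and Vance both have date of most recent title Nov 21, 2004, so the next rule applies.
Leclerc and Vance are each not a home-nation competitor, so the next rule applies.
Leclerc and Vance are each Grand Slam Winner, so the next rule applies.
Among Leclerc and Vance, alphabetically by surname: Leclerc before Vance.
Eriksen, Sato and Szabo all have date of most recent title Nov 9, 1996, so the next rule applies.
Eriksen, Sato and Szabo are each not a home-nation competitor, so the next rule applies.
Eriksen, Sato and Szabo are each Defending Champion, so the next rule applies.
Among Eriksen, Sato and Szabo, alphabetically by surname: Eriksen before Sato before Szabo.
Order: Leclerc, Vance, Eriksen, Sato, Szabo, Achebe.

Leclerc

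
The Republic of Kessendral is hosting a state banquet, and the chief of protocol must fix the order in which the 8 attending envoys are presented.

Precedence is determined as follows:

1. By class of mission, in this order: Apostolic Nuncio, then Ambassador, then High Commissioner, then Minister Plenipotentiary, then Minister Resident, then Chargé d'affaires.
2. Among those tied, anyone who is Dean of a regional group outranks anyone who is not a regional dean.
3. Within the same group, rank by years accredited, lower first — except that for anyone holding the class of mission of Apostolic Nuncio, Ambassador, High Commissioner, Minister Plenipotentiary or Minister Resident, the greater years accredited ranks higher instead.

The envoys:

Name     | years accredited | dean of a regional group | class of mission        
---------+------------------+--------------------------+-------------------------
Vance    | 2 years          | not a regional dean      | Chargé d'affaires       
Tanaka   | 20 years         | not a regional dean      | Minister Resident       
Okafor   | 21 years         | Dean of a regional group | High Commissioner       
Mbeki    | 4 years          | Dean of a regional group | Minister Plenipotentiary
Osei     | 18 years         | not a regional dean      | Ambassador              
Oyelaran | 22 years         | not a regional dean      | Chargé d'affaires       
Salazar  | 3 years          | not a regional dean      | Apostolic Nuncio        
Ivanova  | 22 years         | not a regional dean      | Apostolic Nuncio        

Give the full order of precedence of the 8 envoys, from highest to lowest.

By class of mission: Ivanova and Salazar (Apostolic Nuncio); then Osei (Ambassador); then Okafor (High Commissioner); then Mbeki (Minister Plenipotentiary); then Tanaka (Minister Resident); then Vance and Oyelaran (Chargé d'affaires).
Ivanova and Salazar are each not a regional dean, so the next rule applies.
Among Ivanova and Salazar, by years accredited (higher first) (reversed rule for this group): Ivanova (22 years) before Salazar (3 years).
Vance and Oyelaran are each not a regional dean, so the next rule applies.
Among Vance and Oyelaran, by years accredited (lower first): Vance (2 years) before Oyelaran (22 years).
Full order: Ivanova, Salazar, Osei, Okafor, Mbeki, Tanaka, Vance, Oyelaran.

Ivanova, Salazar, Osei, Okafor, Mbeki, Tanaka, Vance, Oyelaran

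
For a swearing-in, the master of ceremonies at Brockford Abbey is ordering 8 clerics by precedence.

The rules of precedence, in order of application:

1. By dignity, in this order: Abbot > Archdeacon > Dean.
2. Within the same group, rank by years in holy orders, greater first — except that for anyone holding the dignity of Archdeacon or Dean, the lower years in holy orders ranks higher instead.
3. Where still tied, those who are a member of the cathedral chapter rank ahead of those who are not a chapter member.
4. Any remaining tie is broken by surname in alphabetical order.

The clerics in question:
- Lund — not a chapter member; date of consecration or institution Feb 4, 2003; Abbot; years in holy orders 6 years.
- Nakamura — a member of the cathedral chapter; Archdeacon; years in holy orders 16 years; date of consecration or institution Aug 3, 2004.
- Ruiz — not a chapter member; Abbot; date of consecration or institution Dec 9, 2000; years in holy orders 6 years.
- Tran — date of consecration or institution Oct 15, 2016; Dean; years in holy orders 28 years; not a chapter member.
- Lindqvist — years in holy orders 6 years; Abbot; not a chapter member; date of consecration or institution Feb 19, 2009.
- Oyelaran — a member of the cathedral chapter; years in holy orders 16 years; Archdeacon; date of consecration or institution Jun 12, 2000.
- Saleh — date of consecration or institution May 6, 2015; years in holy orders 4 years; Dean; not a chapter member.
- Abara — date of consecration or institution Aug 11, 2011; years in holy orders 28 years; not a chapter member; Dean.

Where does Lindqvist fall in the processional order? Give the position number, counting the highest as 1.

1

By dignity: Lindqvist, Lund and Ruiz (Abbot); then Nakamura and Oyelaran (Archdeacon); then Saleh, Abara and Tran (Dean).
Lindqvist, Lund and Ruiz all have years in holy orders 6 years, so the next rule applies.
Lindqvist, Lund and Ruiz are each not a chapter member, so the next rule applies.
Among Lindqvist, Lund and Ruiz, alphabetically by surname: Lindqvist before Lund before Ruiz.
Nakamura and Oyelaran both have years in holy orders 16 years, so the next rule applies.
Nakamura and Oyelaran are each a member of the cathedral chapter, so the next rule applies.
Among Nakamura and Oyelaran, alphabetically by surname: Nakamura before Oyelaran.
Among Saleh, Abara and Tran, by years in holy orders (lower first) (reversed rule for this group): Saleh (4 years) before Abara and Tran (28 years).
Abara and Tran are each not a chapter member, so the next rule applies.
Among Abara and Tran, alphabetically by surname: Abara before Tran.
Order: Lindqvist, Lund, Ruiz, Nakamura, Oyelaran, Saleh, Abara, Tran. So position 1.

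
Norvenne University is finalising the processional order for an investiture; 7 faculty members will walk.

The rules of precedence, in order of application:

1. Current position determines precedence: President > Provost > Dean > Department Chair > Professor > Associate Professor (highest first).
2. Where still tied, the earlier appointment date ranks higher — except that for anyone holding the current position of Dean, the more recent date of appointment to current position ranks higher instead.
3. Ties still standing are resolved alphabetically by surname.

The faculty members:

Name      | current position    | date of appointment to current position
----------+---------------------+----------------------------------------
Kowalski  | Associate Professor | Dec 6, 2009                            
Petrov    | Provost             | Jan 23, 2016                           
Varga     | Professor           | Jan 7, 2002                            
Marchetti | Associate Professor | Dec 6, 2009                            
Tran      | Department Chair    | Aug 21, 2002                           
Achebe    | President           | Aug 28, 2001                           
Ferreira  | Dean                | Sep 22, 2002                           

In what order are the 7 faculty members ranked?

Achebe, Petrov, Ferreira, Tran, Varga, Kowalski, Marchetti

By current position: Achebe (President); then Petrov (Provost); then Ferreira (Dean); then Tran (Department Chair); then Varga (Professor); then Kowalski and Marchetti (Associate Professor).
Kowalski and Marchetti both have date of appointment to current position Dec 6, 2009, so the next rule applies.
Among Kowalski and Marchetti, alphabetically by surname: Kowalski before Marchetti.
Full order: Achebe, Petrov, Ferreira, Tran, Varga, Kowalski, Marchetti.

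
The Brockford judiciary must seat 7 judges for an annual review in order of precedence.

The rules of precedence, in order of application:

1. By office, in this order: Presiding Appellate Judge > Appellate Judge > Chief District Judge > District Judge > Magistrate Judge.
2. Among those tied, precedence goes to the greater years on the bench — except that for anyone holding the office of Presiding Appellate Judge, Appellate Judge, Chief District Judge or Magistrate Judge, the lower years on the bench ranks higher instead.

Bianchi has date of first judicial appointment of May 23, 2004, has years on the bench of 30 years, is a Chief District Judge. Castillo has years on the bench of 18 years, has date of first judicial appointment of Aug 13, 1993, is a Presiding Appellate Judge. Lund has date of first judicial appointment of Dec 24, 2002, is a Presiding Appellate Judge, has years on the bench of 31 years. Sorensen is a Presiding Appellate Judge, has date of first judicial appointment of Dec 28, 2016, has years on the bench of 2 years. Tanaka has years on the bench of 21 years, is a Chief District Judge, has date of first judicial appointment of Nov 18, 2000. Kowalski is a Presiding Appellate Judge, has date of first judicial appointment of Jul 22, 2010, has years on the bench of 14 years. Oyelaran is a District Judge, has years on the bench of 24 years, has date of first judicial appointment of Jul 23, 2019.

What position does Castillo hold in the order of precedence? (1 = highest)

By office: Sorensen, Kowalski, Castillo and Lund (Presiding Appellate Judge); then Tanaka and Bianchi (Chief District Judge); then Oyelaran (District Judge).
Among Sorensen, Kowalski, Castillo and Lund, by years on the bench (lower first) (reversed rule for this group): Sorensen (2 years) before Kowalski (14 years) before Castillo (18 years) before Lund (31 years).
Among Tanaka and Bianchi, by years on the bench (lower first) (reversed rule for this group): Tanaka (21 years) before Bianchi (30 years).
Order: Sorensen, Kowalski, Castillo, Lund, Tanaka, Bianchi, Oyelaran. So position 3.

3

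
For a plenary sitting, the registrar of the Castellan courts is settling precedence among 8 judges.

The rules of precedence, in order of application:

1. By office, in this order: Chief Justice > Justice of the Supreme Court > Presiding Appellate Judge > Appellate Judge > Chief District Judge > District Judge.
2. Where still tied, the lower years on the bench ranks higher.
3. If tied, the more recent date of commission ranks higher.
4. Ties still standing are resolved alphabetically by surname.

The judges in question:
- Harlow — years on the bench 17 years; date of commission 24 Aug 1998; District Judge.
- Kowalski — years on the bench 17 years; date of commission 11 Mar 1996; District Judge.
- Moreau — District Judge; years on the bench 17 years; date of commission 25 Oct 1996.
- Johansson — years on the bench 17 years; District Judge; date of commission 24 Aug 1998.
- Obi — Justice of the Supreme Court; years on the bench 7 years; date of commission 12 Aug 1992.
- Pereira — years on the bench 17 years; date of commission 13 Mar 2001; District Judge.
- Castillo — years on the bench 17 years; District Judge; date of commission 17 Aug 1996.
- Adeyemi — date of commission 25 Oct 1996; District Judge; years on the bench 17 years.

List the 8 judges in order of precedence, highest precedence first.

Obi, Pereira, Harlow, Johansson, Adeyemi, Moreau, Castillo, Kowalski

By office: Obi (Justice of the Supreme Court); then Pereira, Harlow, Johansson, Adeyemi, Moreau, Castillo and Kowalski (District Judge).
Pereira, Harlow, Johansson, Adeyemi, Moreau, Castillo and Kowalski all have years on the bench 17 years, so the next rule applies.
Among Pereira, Harlow, Johansson, Adeyemi, Moreau, Castillo and Kowalski, by date of commission (later first): Pereira (13 Mar 2001) before Harlow and Johansson (24 Aug 1998) before Adeyemi and Moreau (25 Oct 1996) before Castillo (17 Aug 1996) before Kowalski (11 Mar 1996).
Among Harlow and Johansson, alphabetically by surname: Harlow before Johansson.
Among Adeyemi and Moreau, alphabetically by surname: Adeyemi before Moreau.
Full order: Obi, Pereira, Harlow, Johansson, Adeyemi, Moreau, Castillo, Kowalski.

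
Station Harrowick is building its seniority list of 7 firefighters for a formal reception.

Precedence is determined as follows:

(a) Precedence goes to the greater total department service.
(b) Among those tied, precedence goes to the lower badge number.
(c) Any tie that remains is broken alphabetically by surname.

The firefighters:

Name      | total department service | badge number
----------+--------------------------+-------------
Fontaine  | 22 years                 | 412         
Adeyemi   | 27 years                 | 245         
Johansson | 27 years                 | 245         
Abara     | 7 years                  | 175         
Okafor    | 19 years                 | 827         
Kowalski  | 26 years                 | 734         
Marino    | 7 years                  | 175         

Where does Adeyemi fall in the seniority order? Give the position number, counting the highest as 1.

By total department service (higher first): Adeyemi and Johansson (both 27 years); then Kowalski (26 years); then Fontaine (22 years); then Okafor (19 years); then Abara and Marino (both 7 years).
Adeyemi and Johansson both have badge number 245, so the next rule applies.
Among Adeyemi and Johansson, alphabetically by surname: Adeyemi before Johansson.
Abara and Marino both have badge number 175, so the next rule applies.
Among Abara and Marino, alphabetically by surname: Abara before Marino.
Order: Adeyemi, Johansson, Kowalski, Fontaine, Okafor, Abara, Marino. So position 1.

1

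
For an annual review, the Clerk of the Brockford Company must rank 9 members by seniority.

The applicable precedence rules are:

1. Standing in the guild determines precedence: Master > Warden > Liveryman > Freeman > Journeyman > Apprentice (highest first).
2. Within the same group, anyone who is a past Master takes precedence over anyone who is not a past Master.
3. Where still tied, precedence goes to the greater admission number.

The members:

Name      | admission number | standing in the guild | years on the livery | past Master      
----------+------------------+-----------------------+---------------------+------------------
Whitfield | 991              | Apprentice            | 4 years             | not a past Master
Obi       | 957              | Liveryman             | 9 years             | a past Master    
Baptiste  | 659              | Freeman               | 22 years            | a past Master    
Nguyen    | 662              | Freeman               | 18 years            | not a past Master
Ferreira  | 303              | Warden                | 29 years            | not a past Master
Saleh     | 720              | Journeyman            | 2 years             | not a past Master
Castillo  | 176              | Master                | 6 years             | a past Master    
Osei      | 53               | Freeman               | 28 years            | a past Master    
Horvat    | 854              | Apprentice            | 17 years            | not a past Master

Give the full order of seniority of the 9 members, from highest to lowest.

Castillo, Ferreira, Obi, Baptiste, Osei, Nguyen, Saleh, Whitfield, Horvat

By standing in the guild: Castillo (Master); then Ferreira (Warden); then Obi (Liveryman); then Baptiste, Osei and Nguyen (Freeman); then Saleh (Journeyman); then Whitfield and Horvat (Apprentice).
Among Baptiste, Osei and Nguyen, a past Master before not a past Master: Baptiste and Osei (a past Master) before Nguyen (not a past Master).
Among Baptiste and Osei, by admission number (higher first): Baptiste (659) before Osei (53).
Whitfield and Horvat are each not a past Master, so the next rule applies.
Among Whitfield and Horvat, by admission number (higher first): Whitfield (991) before Horvat (854).
Full order: Castillo, Ferreira, Obi, Baptiste, Osei, Nguyen, Saleh, Whitfield, Horvat.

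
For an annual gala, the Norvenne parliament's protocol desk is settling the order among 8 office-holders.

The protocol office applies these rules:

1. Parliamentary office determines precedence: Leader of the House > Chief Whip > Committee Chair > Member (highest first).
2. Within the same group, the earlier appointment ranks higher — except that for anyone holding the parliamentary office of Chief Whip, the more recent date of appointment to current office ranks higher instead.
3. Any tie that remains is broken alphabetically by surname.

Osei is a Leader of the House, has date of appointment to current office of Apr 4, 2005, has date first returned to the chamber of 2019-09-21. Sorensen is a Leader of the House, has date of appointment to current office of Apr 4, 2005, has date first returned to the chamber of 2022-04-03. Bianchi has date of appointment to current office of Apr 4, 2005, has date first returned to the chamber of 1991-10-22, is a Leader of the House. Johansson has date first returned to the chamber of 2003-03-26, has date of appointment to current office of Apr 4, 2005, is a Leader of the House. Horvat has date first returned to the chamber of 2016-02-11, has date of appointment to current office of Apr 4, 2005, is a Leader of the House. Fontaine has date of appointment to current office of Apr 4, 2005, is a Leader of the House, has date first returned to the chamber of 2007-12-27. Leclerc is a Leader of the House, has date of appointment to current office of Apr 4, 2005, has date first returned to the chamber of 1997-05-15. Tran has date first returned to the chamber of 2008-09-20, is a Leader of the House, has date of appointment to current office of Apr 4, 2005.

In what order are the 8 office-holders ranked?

Bianchi, Fontaine, Horvat, Johansson, Leclerc, Osei, Sorensen, Tran

By parliamentary office: Bianchi, Fontaine, Horvat, Johansson, Leclerc, Osei, Sorensen and Tran (Leader of the House).
Bianchi, Fontaine, Horvat, Johansson, Leclerc, Osei, Sorensen and Tran all have date of appointment to current office Apr 4, 2005, so the next rule applies.
Among Bianchi, Fontaine, Horvat, Johansson, Leclerc, Osei, Sorensen and Tran, alphabetically by surname: Bianchi before Fontaine before Horvat before Johansson before Leclerc before Osei before Sorensen before Tran.
Full order: Bianchi, Fontaine, Horvat, Johansson, Leclerc, Osei, Sorensen, Tran.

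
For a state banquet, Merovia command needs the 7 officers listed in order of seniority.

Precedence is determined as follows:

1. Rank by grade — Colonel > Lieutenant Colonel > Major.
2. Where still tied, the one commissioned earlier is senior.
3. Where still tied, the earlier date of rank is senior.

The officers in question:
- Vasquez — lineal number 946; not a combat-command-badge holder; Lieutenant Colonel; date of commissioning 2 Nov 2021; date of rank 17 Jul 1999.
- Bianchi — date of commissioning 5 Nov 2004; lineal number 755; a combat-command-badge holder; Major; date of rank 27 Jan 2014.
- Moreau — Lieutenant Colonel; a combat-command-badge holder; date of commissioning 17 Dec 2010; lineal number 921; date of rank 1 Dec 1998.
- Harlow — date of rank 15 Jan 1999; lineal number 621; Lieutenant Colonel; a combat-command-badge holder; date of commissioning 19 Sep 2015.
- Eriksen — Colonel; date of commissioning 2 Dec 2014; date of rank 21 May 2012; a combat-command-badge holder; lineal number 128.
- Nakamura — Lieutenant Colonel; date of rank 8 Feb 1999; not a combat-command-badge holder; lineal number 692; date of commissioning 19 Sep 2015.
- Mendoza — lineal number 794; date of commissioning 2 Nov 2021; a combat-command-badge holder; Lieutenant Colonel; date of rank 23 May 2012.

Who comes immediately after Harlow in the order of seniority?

Nakamura

By grade: Eriksen (Colonel); then Moreau, Harlow, Nakamura, Vasquez and Mendoza (Lieutenant Colonel); then Bianchi (Major).
Among Moreau, Harlow, Nakamura, Vasquez and Mendoza, by date of commissioning (earlier first): Moreau (17 Dec 2010) before Harlow and Nakamura (19 Sep 2015) before Vasquez and Mendoza (2 Nov 2021).
Among Harlow and Nakamura, by date of rank (earlier first): Harlow (15 Jan 1999) before Nakamura (8 Feb 1999).
Among Vasquez and Mendoza, by date of rank (earlier first): Vasquez (17 Jul 1999) before Mendoza (23 May 2012).
Order: Eriksen, Moreau, Harlow, Nakamura, Vasquez, Mendoza, Bianchi.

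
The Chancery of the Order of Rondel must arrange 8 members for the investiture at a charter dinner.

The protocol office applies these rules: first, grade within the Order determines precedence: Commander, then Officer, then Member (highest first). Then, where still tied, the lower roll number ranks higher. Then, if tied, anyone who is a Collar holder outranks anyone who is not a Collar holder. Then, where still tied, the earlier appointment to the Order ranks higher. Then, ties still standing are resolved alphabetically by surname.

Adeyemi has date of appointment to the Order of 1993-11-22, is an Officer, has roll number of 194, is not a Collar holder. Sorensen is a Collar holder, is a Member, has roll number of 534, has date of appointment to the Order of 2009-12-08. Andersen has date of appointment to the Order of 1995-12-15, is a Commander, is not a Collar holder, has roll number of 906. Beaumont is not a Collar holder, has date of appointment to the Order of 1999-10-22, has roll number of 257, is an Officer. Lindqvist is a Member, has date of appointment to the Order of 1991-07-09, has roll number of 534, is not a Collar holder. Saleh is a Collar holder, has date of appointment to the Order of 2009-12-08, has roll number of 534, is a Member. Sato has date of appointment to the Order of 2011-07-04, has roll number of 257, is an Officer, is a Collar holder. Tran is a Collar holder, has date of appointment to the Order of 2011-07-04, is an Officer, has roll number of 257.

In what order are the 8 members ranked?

By grade within the Order: Andersen (Commander); then Adeyemi, Sato, Tran and Beaumont (Officer); then Saleh, Sorensen and Lindqvist (Member).
Among Adeyemi, Sato, Tran and Beaumont, by roll number (lower first): Adeyemi (194) before Sato, Tran and Beaumont (257).
Among Sato, Tran and Beaumont, a Collar holder before not a Collar holder: Sato and Tran (a Collar holder) before Beaumont (not a Collar holder).
Sato and Tran both have date of appointment to the Order 2011-07-04, so the next rule applies.
Among Sato and Tran, alphabetically by surname: Sato before Tran.
Saleh, Sorensen and Lindqvist all have roll number 534, so the next rule applies.
Among Saleh, Sorensen and Lindqvist, a Collar holder before not a Collar holder: Saleh and Sorensen (a Collar holder) before Lindqvist (not a Collar holder).
Saleh and Sorensen both have date of appointment to the Order 2009-12-08, so the next rule applies.
Among Saleh and Sorensen, alphabetically by surname: Saleh before Sorensen.
Full order: Andersen, Adeyemi, Sato, Tran, Beaumont, Saleh, Sorensen, Lindqvist.

Andersen, Adeyemi, Sato, Tran, Beaumont, Saleh, Sorensen, Lindqvist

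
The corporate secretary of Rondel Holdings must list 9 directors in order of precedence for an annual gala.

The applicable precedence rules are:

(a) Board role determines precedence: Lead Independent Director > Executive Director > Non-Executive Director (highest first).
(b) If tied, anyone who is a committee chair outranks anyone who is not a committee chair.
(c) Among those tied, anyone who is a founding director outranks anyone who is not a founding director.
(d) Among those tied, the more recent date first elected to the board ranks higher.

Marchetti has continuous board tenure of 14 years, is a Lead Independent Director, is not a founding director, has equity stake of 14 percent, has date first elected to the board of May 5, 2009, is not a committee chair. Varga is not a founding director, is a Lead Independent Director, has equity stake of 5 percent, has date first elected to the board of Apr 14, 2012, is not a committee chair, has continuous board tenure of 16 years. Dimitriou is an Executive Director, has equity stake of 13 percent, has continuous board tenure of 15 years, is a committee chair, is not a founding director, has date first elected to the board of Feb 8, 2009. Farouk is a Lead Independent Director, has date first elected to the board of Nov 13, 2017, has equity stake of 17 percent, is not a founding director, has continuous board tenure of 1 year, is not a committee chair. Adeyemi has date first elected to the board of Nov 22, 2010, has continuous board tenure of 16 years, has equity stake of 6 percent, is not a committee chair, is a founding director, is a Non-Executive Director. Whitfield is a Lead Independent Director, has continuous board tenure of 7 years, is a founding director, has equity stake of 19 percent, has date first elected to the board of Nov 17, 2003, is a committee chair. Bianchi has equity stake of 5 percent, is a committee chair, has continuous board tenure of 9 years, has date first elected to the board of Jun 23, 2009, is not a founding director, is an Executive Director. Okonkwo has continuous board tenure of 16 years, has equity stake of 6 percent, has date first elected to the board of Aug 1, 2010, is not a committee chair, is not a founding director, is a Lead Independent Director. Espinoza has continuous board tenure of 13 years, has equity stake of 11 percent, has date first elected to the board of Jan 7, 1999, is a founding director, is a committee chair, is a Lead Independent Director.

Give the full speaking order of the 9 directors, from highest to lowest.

Whitfield, Espinoza, Farouk, Varga, Okonkwo, Marchetti, Bianchi, Dimitriou, Adeyemi

By board role: Whitfield, Espinoza, Farouk, Varga, Okonkwo and Marchetti (Lead Independent Director); then Bianchi and Dimitriou (Executive Director); then Adeyemi (Non-Executive Director).
Among Whitfield, Espinoza, Farouk, Varga, Okonkwo and Marchetti, a committee chair before not a committee chair: Whitfield and Espinoza (a committee chair) before Farouk, Varga, Okonkwo and Marchetti (not a committee chair).
Whitfield and Espinoza are each a founding director, so the next rule applies.
Among Whitfield and Espinoza, by date first elected to the board (later first): Whitfield (Nov 17, 2003) before Espinoza (Jan 7, 1999).
Farouk, Varga, Okonkwo and Marchetti are each not a founding director, so the next rule applies.
Among Farouk, Varga, Okonkwo and Marchetti, by date first elected to the board (later first): Farouk (Nov 13, 2017) before Varga (Apr 14, 2012) before Okonkwo (Aug 1, 2010) before Marchetti (May 5, 2009).
Bianchi and Dimitriou are each a committee chair, so the next rule applies.
Bianchi and Dimitriou are each not a founding director, so the next rule applies.
Among Bianchi and Dimitriou, by date first elected to the board (later first): Bianchi (Jun 23, 2009) before Dimitriou (Feb 8, 2009).
Full order: Whitfield, Espinoza, Farouk, Varga, Okonkwo, Marchetti, Bianchi, Dimitriou, Adeyemi.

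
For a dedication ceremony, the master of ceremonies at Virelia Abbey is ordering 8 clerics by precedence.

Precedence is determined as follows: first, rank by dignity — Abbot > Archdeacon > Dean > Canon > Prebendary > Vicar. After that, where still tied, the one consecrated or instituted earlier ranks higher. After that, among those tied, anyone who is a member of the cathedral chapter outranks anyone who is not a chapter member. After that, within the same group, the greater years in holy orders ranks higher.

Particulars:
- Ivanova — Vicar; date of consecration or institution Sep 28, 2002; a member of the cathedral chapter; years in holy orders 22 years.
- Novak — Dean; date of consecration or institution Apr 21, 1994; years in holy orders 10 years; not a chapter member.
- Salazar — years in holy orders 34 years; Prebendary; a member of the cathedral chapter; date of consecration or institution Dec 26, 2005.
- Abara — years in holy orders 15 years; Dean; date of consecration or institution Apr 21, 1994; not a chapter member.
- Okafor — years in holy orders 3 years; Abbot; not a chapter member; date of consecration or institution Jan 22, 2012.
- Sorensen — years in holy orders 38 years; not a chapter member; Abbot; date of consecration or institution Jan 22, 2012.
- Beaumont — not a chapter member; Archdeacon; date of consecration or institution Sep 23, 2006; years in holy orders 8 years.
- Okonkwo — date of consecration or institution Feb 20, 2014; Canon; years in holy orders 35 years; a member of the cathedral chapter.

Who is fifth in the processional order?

Novak

By dignity: Sorensen and Okafor (Abbot); then Beaumont (Archdeacon); then Abara and Novak (Dean); then Okonkwo (Canon); then Salazar (Prebendary); then Ivanova (Vicar).
Sorensen and Okafor both have date of consecration or institution Jan 22, 2012, so the next rule applies.
Sorensen and Okafor are each not a chapter member, so the next rule applies.
Among Sorensen and Okafor, by years in holy orders (higher first): Sorensen (38 years) before Okafor (3 years).
Abara and Novak both have date of consecration or institution Apr 21, 1994, so the next rule applies.
Abara and Novak are each not a chapter member, so the next rule applies.
Among Abara and Novak, by years in holy orders (higher first): Abara (15 years) before Novak (10 years).
Order: Sorensen, Okafor, Beaumont, Abara, Novak, Okonkwo, Salazar, Ivanova.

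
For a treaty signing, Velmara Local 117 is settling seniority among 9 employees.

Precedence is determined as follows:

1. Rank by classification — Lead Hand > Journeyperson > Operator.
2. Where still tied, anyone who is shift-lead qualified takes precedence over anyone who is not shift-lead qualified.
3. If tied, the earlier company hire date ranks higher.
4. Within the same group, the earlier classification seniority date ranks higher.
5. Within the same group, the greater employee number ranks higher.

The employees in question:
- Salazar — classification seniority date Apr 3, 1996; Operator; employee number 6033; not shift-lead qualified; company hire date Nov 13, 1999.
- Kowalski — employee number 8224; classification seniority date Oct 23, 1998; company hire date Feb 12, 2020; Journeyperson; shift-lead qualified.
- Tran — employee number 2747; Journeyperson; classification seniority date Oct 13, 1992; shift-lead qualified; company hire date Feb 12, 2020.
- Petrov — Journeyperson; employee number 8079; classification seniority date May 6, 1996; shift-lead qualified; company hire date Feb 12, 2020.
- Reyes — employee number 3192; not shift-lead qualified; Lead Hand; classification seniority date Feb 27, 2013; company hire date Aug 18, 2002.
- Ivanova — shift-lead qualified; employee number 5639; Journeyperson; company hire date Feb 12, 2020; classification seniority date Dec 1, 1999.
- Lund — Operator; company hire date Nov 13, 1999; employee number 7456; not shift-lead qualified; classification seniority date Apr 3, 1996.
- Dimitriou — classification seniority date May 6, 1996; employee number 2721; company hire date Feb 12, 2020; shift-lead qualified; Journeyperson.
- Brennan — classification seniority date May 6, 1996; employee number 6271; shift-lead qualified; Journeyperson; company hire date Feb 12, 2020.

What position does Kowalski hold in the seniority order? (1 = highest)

6

By classification: Reyes (Lead Hand); then Tran, Petrov, Brennan, Dimitriou, Kowalski and Ivanova (Journeyperson); then Lund and Salazar (Operator).
Tran, Petrov, Brennan, Dimitriou, Kowalski and Ivanova are each shift-lead qualified, so the next rule applies.
Tran, Petrov, Brennan, Dimitriou, Kowalski and Ivanova all have company hire date Feb 12, 2020, so the next rule applies.
Among Tran, Petrov, Brennan, Dimitriou, Kowalski and Ivanova, by classification seniority date (earlier first): Tran (Oct 13, 1992) before Petrov, Brennan and Dimitriou (May 6, 1996) before Kowalski (Oct 23, 1998) before Ivanova (Dec 1, 1999).
Among Petrov, Brennan and Dimitriou, by employee number (higher first): Petrov (8079) before Brennan (6271) before Dimitriou (2721).
Lund and Salazar are each not shift-lead qualified, so the next rule applies.
Lund and Salazar both have company hire date Nov 13, 1999, so the next rule applies.
Lund and Salazar both have classification seniority date Apr 3, 1996, so the next rule applies.
Among Lund and Salazar, by employee number (higher first): Lund (7456) before Salazar (6033).
Order: Reyes, Tran, Petrov, Brennan, Dimitriou, Kowalski, Ivanova, Lund, Salazar. So position 6.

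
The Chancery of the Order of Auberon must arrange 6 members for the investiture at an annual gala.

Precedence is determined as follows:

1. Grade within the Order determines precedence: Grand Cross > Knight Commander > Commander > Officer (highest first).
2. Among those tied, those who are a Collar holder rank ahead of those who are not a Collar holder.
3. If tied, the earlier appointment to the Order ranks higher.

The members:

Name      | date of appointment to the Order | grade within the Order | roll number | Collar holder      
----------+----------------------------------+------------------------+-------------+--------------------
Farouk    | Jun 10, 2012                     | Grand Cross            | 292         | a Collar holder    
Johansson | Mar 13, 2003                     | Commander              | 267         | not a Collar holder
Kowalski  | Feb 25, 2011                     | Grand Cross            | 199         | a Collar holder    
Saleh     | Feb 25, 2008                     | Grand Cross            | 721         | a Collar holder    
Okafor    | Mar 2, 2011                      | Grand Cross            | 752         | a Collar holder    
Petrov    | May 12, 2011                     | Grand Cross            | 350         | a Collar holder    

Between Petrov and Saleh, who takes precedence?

Saleh

By grade within the Order: Saleh, Kowalski, Okafor, Petrov and Farouk (Grand Cross); then Johansson (Commander).
Saleh, Kowalski, Okafor, Petrov and Farouk are each a Collar holder, so the next rule applies.
Among Saleh, Kowalski, Okafor, Petrov and Farouk, by date of appointment to the Order (earlier first): Saleh (Feb 25, 2008) before Kowalski (Feb 25, 2011) before Okafor (Mar 2, 2011) before Petrov (May 12, 2011) before Farouk (Jun 10, 2012).
So Saleh takes precedence.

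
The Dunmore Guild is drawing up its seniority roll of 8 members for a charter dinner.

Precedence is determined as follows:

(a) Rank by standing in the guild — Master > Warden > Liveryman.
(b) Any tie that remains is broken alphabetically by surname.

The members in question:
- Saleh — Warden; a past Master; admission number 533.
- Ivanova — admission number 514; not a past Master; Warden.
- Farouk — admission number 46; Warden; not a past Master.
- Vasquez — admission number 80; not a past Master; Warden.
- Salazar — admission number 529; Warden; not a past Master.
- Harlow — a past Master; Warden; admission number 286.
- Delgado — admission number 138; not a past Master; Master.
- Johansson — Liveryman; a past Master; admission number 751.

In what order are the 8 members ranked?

By standing in the guild: Delgado (Master); then Farouk, Harlow, Ivanova, Salazar, Saleh and Vasquez (Warden); then Johansson (Liveryman).
Among Farouk, Harlow, Ivanova, Salazar, Saleh and Vasquez, alphabetically by surname: Farouk before Harlow before Ivanova before Salazar before Saleh before Vasquez.
Full order: Delgado, Farouk, Harlow, Ivanova, Salazar, Saleh, Vasquez, Johansson.

Delgado, Farouk, Harlow, Ivanova, Salazar, Saleh, Vasquez, Johansson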